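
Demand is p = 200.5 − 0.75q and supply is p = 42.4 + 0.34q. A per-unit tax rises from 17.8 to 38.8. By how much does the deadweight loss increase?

545.23

Competitive equilibrium: 200.5 − 0.75q = 42.4 + 0.34q → q* = 145.0459, p* = 91.7156.
For a per-unit tax t: Δq = t/1.09, so DWL = ½·t·(t/1.09) = t²/2.18.
At t = 17.8: DWL = 145.339. At t = 38.8: DWL = 690.569.
Increase = 690.569 − 145.339 = 545.23.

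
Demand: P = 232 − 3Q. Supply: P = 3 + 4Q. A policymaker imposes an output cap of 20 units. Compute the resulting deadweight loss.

565.79

Competitive equilibrium: 232 − 3Q = 3 + 4Q → Q* = 32.7143, P* = 133.8571.
At Q = 20: demand price = 232 − 3·20 = 172; supply price = 3 + 4·20 = 83.
ΔQ = 32.7143 − 20 = 12.7143; wedge = 172 − 83 = 89.
Welfare loss = ½ × 12.7143 × 89 = 565.79.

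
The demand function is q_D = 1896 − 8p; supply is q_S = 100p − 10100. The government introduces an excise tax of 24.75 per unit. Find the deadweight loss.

2268.75

In inverse form: demand p = 237 − 0.125q, supply p = 101 + 0.01q.
Competitive equilibrium: 237 − 0.125q = 101 + 0.01q → q* = 1007.4074, p* = 111.0741.
With the tax, the buyer price exceeds the seller price by 24.75: (237 − 0.125q) − (101 + 0.01q) = 24.75 → q' = 824.0741.
Δq = 1007.4074 − 824.0741 = 183.3333; the wedge equals the tax, 24.75.
Welfare loss = ½ × 183.3333 × 24.75 = 2268.75.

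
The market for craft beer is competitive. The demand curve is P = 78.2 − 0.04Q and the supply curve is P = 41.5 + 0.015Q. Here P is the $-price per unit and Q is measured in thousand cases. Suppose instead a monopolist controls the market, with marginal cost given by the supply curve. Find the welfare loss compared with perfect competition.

$2170.76 thousand

Competitive equilibrium: 78.2 − 0.04Q = 41.5 + 0.015Q → Q* = 667.27273, P* = 51.50909.
Marginal revenue: MR = 78.2 − 0.08Q. Set MR = MC: 78.2 − 0.08Q = 41.5 + 0.015Q → Q_m = 386.31579.
Price P_m = 78.2 − 0.04·386.31579 = 62.74737; MC(Q_m) = 41.5 + 0.015·386.31579 = 47.29474.
Competitive Q* = 667.27273, so ΔQ = 280.95694; wedge = 62.74737 − 47.29474 = 15.45263.
Welfare loss = ½ × 280.95694 × 15.45263 = $2170.76 thousand.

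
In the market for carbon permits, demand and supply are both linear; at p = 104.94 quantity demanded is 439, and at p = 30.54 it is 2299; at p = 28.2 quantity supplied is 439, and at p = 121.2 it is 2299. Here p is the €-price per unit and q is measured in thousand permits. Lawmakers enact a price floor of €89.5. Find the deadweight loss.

Demand slope = (30.54 − 104.94)/(2299 − 439) = −0.04, so p = 122.5 − 0.04q.
Supply slope = (121.2 − 28.2)/(2299 − 439) = 0.05, so p = 6.25 + 0.05q.
Competitive equilibrium: 122.5 − 0.04q = 6.25 + 0.05q → q* = 1291.6667, p* = 70.8333.
At the floor p = 89.5, quantity demanded = (122.5 − 89.5)/0.04 = 825.
Sellers' marginal cost at q' = 825: 6.25 + 0.05·825 = 47.5.
Δq = 1291.6667 − 825 = 466.6667; wedge = 89.5 − 47.5 = 42.
Welfare loss = ½ × 466.6667 × 42 = €9800 thousand.

€9800 thousand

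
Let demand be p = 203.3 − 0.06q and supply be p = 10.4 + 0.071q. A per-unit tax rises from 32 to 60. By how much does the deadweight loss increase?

Competitive equilibrium: 203.3 − 0.06q = 10.4 + 0.071q → q* = 1472.5191, p* = 114.9489.
For a per-unit tax t: Δq = t/0.131, so DWL = ½·t·(t/0.131) = t²/0.262.
At t = 32: DWL = 3908.397. At t = 60: DWL = 13740.458.
Increase = 13740.458 − 3908.397 = 9832.06.

9832.06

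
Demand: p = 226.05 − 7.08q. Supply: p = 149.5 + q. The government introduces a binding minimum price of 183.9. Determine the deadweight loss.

50.07

Competitive equilibrium: 226.05 − 7.08q = 149.5 + q → q* = 9.474, p* = 158.974.
At the floor p = 183.9, quantity demanded = (226.05 − 183.9)/7.08 = 5.9534.
Sellers' marginal cost at q' = 5.9534: 149.5 + 1·5.9534 = 155.4534.
Δq = 9.474 − 5.9534 = 3.5206; wedge = 183.9 − 155.4534 = 28.4466.
Welfare loss = ½ × 3.5206 × 28.4466 = 50.07.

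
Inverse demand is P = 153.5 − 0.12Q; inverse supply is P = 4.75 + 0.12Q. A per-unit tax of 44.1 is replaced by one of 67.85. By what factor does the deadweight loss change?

Competitive equilibrium: 153.5 − 0.12Q = 4.75 + 0.12Q → Q* = 619.7917, P* = 79.125.
For a per-unit tax t: ΔQ = t/0.24, so DWL = ½·t·(t/0.24) = t²/0.48.
At t = 44.1: DWL = 4051.6875. At t = 67.85: DWL = 9590.880.
Ratio = (67.85/44.1)² = 2.367.

2.367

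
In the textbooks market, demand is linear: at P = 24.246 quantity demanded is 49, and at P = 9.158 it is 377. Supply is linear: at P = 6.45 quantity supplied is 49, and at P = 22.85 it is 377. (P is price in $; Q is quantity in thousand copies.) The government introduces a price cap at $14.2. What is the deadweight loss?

Demand slope = (9.158 − 24.246)/(377 − 49) = −0.046, so P = 26.5 − 0.046Q.
Supply slope = (22.85 − 6.45)/(377 − 49) = 0.05, so P = 4 + 0.05Q.
Competitive equilibrium: 26.5 − 0.046Q = 4 + 0.05Q → Q* = 234.375, P* = 15.7188.
At the ceiling P = 14.2, quantity supplied = (14.2 − 4)/0.05 = 204.
Willingness to pay at Q' = 204: 26.5 − 0.046·204 = 17.116.
ΔQ = 234.375 − 204 = 30.375; wedge = 17.116 − 14.2 = 2.916.
DWL = ½ × 30.375 × 2.916 = $44.29 thousand.

$44.29 thousand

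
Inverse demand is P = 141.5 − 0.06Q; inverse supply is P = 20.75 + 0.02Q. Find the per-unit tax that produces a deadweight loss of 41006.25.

81

Competitive equilibrium: 141.5 − 0.06Q = 20.75 + 0.02Q → Q* = 1509.375, P* = 50.9375.
A tax t gives ΔQ = t/0.08 and wedge t, so DWL = t²/0.16.
t²/0.16 = 41006.25 → t² = 6561 → t = 81.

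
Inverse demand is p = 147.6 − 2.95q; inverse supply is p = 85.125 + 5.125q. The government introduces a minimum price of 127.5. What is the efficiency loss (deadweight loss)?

Competitive equilibrium: 147.6 − 2.95q = 85.125 + 5.125q → q* = 7.7368, p* = 124.7763.
At the floor p = 127.5, quantity demanded = (147.6 − 127.5)/2.95 = 6.8136.
Sellers' marginal cost at q' = 6.8136: 85.125 + 5.125·6.8136 = 120.0447.
Δq = 7.7368 − 6.8136 = 0.9232; wedge = 127.5 − 120.0447 = 7.4553.
Welfare loss = ½ × 0.9232 × 7.4553 = 3.44.

3.44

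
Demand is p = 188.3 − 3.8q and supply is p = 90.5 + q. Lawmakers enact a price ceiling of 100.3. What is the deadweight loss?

268.39

Competitive equilibrium: 188.3 − 3.8q = 90.5 + q → q* = 20.375, p* = 110.875.
At the ceiling p = 100.3, quantity supplied = (100.3 − 90.5)/1 = 9.8.
Willingness to pay at q' = 9.8: 188.3 − 3.8·9.8 = 151.06.
Δq = 20.375 − 9.8 = 10.575; wedge = 151.06 − 100.3 = 50.76.
Deadweight loss = ½ × 10.575 × 50.76 = 268.39.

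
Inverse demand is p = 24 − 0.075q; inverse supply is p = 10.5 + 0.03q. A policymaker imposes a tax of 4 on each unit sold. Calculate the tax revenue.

361.90

Competitive equilibrium: 24 − 0.075q = 10.5 + 0.03q → q* = 128.5714, p* = 14.3571.
With the tax, the buyer price exceeds the seller price by 4: (24 − 0.075q) − (10.5 + 0.03q) = 4 → q' = 90.4762.
Tax revenue = 4 × 90.4762 = 361.90.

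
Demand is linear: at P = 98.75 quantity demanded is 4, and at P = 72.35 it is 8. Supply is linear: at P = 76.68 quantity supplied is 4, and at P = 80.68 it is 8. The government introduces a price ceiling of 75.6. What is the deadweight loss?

Demand slope = (72.35 − 98.75)/(8 − 4) = −6.6, so P = 125.15 − 6.6Q.
Supply slope = (80.68 − 76.68)/(8 − 4) = 1, so P = 72.68 + Q.
Competitive equilibrium: 125.15 − 6.6Q = 72.68 + Q → Q* = 6.9039, P* = 79.5839.
At the ceiling P = 75.6, quantity supplied = (75.6 − 72.68)/1 = 2.92.
Willingness to pay at Q' = 2.92: 125.15 − 6.6·2.92 = 105.878.
ΔQ = 6.9039 − 2.92 = 3.9839; wedge = 105.878 − 75.6 = 30.278.
DWL = ½ × 3.9839 × 30.278 = 60.31.

60.31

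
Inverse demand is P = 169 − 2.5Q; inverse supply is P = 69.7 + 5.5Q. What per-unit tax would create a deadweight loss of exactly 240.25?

62

Competitive equilibrium: 169 − 2.5Q = 69.7 + 5.5Q → Q* = 12.4125, P* = 137.9688.
A tax t gives ΔQ = t/8 and wedge t, so DWL = t²/16.
t²/16 = 240.25 → t² = 3844 → t = 62.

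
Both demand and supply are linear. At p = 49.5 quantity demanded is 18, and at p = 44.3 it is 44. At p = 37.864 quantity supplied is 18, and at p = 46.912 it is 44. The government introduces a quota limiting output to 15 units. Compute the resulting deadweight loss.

Demand slope = (44.3 − 49.5)/(44 − 18) = −0.2, so p = 53.1 − 0.2q.
Supply slope = (46.912 − 37.864)/(44 − 18) = 0.348, so p = 31.6 + 0.348q.
Competitive equilibrium: 53.1 − 0.2q = 31.6 + 0.348q → q* = 39.2336, p* = 45.2533.
At q = 15: demand price = 53.1 − 0.2·15 = 50.1; supply price = 31.6 + 0.348·15 = 36.82.
Δq = 39.2336 − 15 = 24.2336; wedge = 50.1 − 36.82 = 13.28.
DWL = ½ × 24.2336 × 13.28 = 160.91.

160.91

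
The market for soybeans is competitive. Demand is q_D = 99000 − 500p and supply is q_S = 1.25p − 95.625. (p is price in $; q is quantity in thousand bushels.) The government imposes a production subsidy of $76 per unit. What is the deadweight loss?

$3601 thousand

In inverse form: demand p = 198 − 0.002q, supply p = 76.5 + 0.8q.
Competitive equilibrium: 198 − 0.002q = 76.5 + 0.8q → q* = 151.4963, p* = 197.697.
The subsidy lowers effective supply by 76: p = 0.5 + 0.8q.
New quantity: 198 − 0.002q = 0.5 + 0.8q → q' = 246.2594.
Overproduction Δq = 246.2594 − 151.4963 = 94.7631; wedge = subsidy = 76.
The triangle = ½ × 94.7631 × 76 = $3601 thousand.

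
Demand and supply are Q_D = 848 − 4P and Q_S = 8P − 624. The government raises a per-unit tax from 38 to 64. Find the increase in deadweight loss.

In inverse form: demand P = 212 − 0.25Q, supply P = 78 + 0.125Q.
Competitive equilibrium: 212 − 0.25Q = 78 + 0.125Q → Q* = 357.3333, P* = 122.6667.
For a per-unit tax t: ΔQ = t/0.375, so DWL = ½·t·(t/0.375) = t²/0.75.
At t = 38: DWL = 1925.333. At t = 64: DWL = 5461.333.
Increase = 5461.333 − 1925.333 = 3536.

3536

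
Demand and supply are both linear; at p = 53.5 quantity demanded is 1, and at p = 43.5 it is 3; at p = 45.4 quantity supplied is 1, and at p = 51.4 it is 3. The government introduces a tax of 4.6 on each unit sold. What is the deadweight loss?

1.32

Demand slope = (43.5 − 53.5)/(3 − 1) = −5, so p = 58.5 − 5q.
Supply slope = (51.4 − 45.4)/(3 − 1) = 3, so p = 42.4 + 3q.
Competitive equilibrium: 58.5 − 5q = 42.4 + 3q → q* = 2.0125, p* = 48.4375.
With the tax, the buyer price exceeds the seller price by 4.6: (58.5 − 5q) − (42.4 + 3q) = 4.6 → q' = 1.4375.
Δq = 2.0125 − 1.4375 = 0.575; the wedge equals the tax, 4.6.
DWL = ½ × 0.575 × 4.6 = 1.32.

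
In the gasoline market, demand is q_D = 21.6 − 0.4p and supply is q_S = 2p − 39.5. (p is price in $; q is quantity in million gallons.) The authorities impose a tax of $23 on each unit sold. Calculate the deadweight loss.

In inverse form: demand p = 54 − 2.5q, supply p = 19.75 + 0.5q.
Competitive equilibrium: 54 − 2.5q = 19.75 + 0.5q → q* = 11.4167, p* = 25.4583.
With the tax, the buyer price exceeds the seller price by 23: (54 − 2.5q) − (19.75 + 0.5q) = 23 → q' = 3.75.
Δq = 11.4167 − 3.75 = 7.6667; the wedge equals the tax, 23.
DWL = ½ × 7.6667 × 23 = $88.17 million.

$88.17 million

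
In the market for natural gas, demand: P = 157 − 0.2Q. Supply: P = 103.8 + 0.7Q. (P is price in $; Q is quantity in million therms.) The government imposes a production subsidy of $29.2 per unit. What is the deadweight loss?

$473.69 million

Competitive equilibrium: 157 − 0.2Q = 103.8 + 0.7Q → Q* = 59.1111, P* = 145.1778.
The subsidy lowers effective supply by 29.2: P = 74.6 + 0.7Q.
New quantity: 157 − 0.2Q = 74.6 + 0.7Q → Q' = 91.5556.
Overproduction ΔQ = 91.5556 − 59.1111 = 32.4445; wedge = subsidy = 29.2.
The triangle = ½ × 32.4445 × 29.2 = $473.69 million.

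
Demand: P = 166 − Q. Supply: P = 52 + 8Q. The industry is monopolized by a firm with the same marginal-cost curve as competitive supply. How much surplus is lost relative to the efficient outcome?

Competitive equilibrium: 166 − Q = 52 + 8Q → Q* = 12.6667, P* = 153.3333.
Marginal revenue: MR = 166 − 2Q. Set MR = MC: 166 − 2Q = 52 + 8Q → Q_m = 11.4.
Price P_m = 166 − 1·11.4 = 154.6; MC(Q_m) = 52 + 8·11.4 = 143.2.
Competitive Q* = 12.6667, so ΔQ = 1.2667; wedge = 154.6 − 143.2 = 11.4.
Deadweight loss = ½ × 1.2667 × 11.4 = 7.22.

7.22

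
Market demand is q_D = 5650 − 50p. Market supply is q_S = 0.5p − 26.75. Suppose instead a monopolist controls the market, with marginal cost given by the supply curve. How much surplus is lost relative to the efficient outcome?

In inverse form: demand p = 113 − 0.02q, supply p = 53.5 + 2q.
Competitive equilibrium: 113 − 0.02q = 53.5 + 2q → q* = 29.4554, p* = 112.4109.
Marginal revenue: MR = 113 − 0.04q. Set MR = MC: 113 − 0.04q = 53.5 + 2q → q_m = 29.1667.
Price p_m = 113 − 0.02·29.1667 = 112.4167; MC(q_m) = 53.5 + 2·29.1667 = 111.8334.
Competitive q* = 29.4554, so Δq = 0.2887; wedge = 112.4167 − 111.8334 = 0.5833.
Welfare loss = ½ × 0.2887 × 0.5833 = 0.08.

0.08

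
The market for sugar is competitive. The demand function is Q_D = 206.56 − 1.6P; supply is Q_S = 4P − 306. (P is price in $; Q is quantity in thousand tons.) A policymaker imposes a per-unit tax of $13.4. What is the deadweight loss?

$102.61 thousand

In inverse form: demand P = 129.1 − 0.625Q, supply P = 76.5 + 0.25Q.
Competitive equilibrium: 129.1 − 0.625Q = 76.5 + 0.25Q → Q* = 60.1143, P* = 91.5286.
With the tax, the buyer price exceeds the seller price by 13.4: (129.1 − 0.625Q) − (76.5 + 0.25Q) = 13.4 → Q' = 44.8.
ΔQ = 60.1143 − 44.8 = 15.3143; the wedge equals the tax, 13.4.
Deadweight loss = ½ × 15.3143 × 13.4 = $102.61 thousand.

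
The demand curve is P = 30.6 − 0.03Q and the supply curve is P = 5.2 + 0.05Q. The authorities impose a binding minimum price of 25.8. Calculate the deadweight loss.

992.25

Competitive equilibrium: 30.6 − 0.03Q = 5.2 + 0.05Q → Q* = 317.5, P* = 21.075.
At the floor P = 25.8, quantity demanded = (30.6 − 25.8)/0.03 = 160.
Sellers' marginal cost at Q' = 160: 5.2 + 0.05·160 = 13.2.
ΔQ = 317.5 − 160 = 157.5; wedge = 25.8 − 13.2 = 12.6.
Deadweight loss = ½ × 157.5 × 12.6 = 992.25.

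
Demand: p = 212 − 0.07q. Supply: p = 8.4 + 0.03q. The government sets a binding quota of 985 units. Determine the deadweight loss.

Competitive equilibrium: 212 − 0.07q = 8.4 + 0.03q → q* = 2036, p* = 69.48.
At q = 985: demand price = 212 − 0.07·985 = 143.05; supply price = 8.4 + 0.03·985 = 37.95.
Δq = 2036 − 985 = 1051; wedge = 143.05 − 37.95 = 105.1.
Welfare loss = ½ × 1051 × 105.1 = 55230.05.

55230.05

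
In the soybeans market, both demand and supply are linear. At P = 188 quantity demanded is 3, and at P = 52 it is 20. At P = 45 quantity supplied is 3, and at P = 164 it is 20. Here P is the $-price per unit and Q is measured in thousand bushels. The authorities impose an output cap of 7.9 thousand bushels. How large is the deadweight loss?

Demand slope = (52 − 188)/(20 − 3) = −8, so P = 212 − 8Q.
Supply slope = (164 − 45)/(20 − 3) = 7, so P = 24 + 7Q.
Competitive equilibrium: 212 − 8Q = 24 + 7Q → Q* = 12.5333, P* = 111.7333.
At Q = 7.9: demand price = 212 − 8·7.9 = 148.8; supply price = 24 + 7·7.9 = 79.3.
ΔQ = 12.5333 − 7.9 = 4.6333; wedge = 148.8 − 79.3 = 69.5.
Welfare loss = ½ × 4.6333 × 69.5 = $161.01 thousand.

$161.01 thousand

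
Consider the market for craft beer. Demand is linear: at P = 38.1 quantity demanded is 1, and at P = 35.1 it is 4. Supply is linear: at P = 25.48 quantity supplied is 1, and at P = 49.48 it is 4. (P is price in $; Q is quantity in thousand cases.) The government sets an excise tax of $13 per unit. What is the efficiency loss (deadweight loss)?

$9.39 thousand

Demand slope = (35.1 − 38.1)/(4 − 1) = −1, so P = 39.1 − Q.
Supply slope = (49.48 − 25.48)/(4 − 1) = 8, so P = 17.48 + 8Q.
Competitive equilibrium: 39.1 − Q = 17.48 + 8Q → Q* = 2.4022, P* = 36.6978.
With the tax, the buyer price exceeds the seller price by 13: (39.1 − Q) − (17.48 + 8Q) = 13 → Q' = 0.9578.
ΔQ = 2.4022 − 0.9578 = 1.4444; the wedge equals the tax, 13.
The triangle = ½ × 1.4444 × 13 = $9.39 thousand.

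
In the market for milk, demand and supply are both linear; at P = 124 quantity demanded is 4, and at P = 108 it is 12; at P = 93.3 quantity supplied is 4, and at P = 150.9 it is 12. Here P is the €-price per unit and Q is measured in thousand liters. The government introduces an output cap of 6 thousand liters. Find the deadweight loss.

Demand slope = (108 − 124)/(12 − 4) = −2, so P = 132 − 2Q.
Supply slope = (150.9 − 93.3)/(12 − 4) = 7.2, so P = 64.5 + 7.2Q.
Competitive equilibrium: 132 − 2Q = 64.5 + 7.2Q → Q* = 7.337, P* = 117.3261.
At Q = 6: demand price = 132 − 2·6 = 120; supply price = 64.5 + 7.2·6 = 107.7.
ΔQ = 7.337 − 6 = 1.337; wedge = 120 − 107.7 = 12.3.
Deadweight loss = ½ × 1.337 × 12.3 = €8.22 thousand.

€8.22 thousand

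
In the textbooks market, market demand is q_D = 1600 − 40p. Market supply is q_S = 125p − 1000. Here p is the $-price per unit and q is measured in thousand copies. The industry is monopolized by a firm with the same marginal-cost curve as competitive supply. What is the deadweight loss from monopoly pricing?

In inverse form: demand p = 40 − 0.025q, supply p = 8 + 0.008q.
Competitive equilibrium: 40 − 0.025q = 8 + 0.008q → q* = 969.697, p* = 15.7576.
Marginal revenue: MR = 40 − 0.05q. Set MR = MC: 40 − 0.05q = 8 + 0.008q → q_m = 551.7241.
Price p_m = 40 − 0.025·551.7241 = 26.2069; MC(q_m) = 8 + 0.008·551.7241 = 12.4138.
Competitive q* = 969.697, so Δq = 417.9729; wedge = 26.2069 − 12.4138 = 13.7931.
The triangle = ½ × 417.9729 × 13.7931 = $2882.57 thousand.

$2882.57 thousand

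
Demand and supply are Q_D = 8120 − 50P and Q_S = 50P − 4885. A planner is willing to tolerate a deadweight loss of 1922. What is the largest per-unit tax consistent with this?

In inverse form: demand P = 162.4 − 0.02Q, supply P = 97.7 + 0.02Q.
Competitive equilibrium: 162.4 − 0.02Q = 97.7 + 0.02Q → Q* = 1617.5, P* = 130.05.
A tax t gives ΔQ = t/0.04 and wedge t, so DWL = t²/0.08.
t²/0.08 = 1922 → t² = 153.76 → t = 12.4.

12.4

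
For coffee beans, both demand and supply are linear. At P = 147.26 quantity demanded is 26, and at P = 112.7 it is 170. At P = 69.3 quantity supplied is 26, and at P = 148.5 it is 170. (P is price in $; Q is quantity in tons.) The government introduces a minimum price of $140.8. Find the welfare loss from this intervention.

Demand slope = (112.7 − 147.26)/(170 − 26) = −0.24, so P = 153.5 − 0.24Q.
Supply slope = (148.5 − 69.3)/(170 − 26) = 0.55, so P = 55 + 0.55Q.
Competitive equilibrium: 153.5 − 0.24Q = 55 + 0.55Q → Q* = 124.6835, P* = 123.5759.
At the floor P = 140.8, quantity demanded = (153.5 − 140.8)/0.24 = 52.9167.
Sellers' marginal cost at Q' = 52.9167: 55 + 0.55·52.9167 = 84.1042.
ΔQ = 124.6835 − 52.9167 = 71.7668; wedge = 140.8 − 84.1042 = 56.6958.
Deadweight loss = ½ × 71.7668 × 56.6958 = $2034.44.

$2034.44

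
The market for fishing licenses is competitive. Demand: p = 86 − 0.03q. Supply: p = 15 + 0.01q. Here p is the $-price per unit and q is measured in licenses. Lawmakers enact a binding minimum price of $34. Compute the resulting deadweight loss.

$34.72

Competitive equilibrium: 86 − 0.03q = 15 + 0.01q → q* = 1775, p* = 32.75.
At the floor p = 34, quantity demanded = (86 − 34)/0.03 = 1733.3333.
Sellers' marginal cost at q' = 1733.3333: 15 + 0.01·1733.3333 = 32.3333.
Δq = 1775 − 1733.3333 = 41.6667; wedge = 34 − 32.3333 = 1.6667.
The triangle = ½ × 41.6667 × 1.6667 = $34.72.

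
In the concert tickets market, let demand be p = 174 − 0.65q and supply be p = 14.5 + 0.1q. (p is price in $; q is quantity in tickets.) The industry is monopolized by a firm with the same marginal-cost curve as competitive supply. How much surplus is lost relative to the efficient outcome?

$3655.95

Competitive equilibrium: 174 − 0.65q = 14.5 + 0.1q → q* = 212.6667, p* = 35.7667.
Marginal revenue: MR = 174 − 1.3q. Set MR = MC: 174 − 1.3q = 14.5 + 0.1q → q_m = 113.9286.
Price p_m = 174 − 0.65·113.9286 = 99.9464; MC(q_m) = 14.5 + 0.1·113.9286 = 25.8929.
Competitive q* = 212.6667, so Δq = 98.7381; wedge = 99.9464 − 25.8929 = 74.0535.
Deadweight loss = ½ × 98.7381 × 74.0535 = $3655.95.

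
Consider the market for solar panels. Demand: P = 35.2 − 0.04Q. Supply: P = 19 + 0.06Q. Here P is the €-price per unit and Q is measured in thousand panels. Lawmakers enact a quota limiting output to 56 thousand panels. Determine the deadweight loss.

Competitive equilibrium: 35.2 − 0.04Q = 19 + 0.06Q → Q* = 162, P* = 28.72.
At Q = 56: demand price = 35.2 − 0.04·56 = 32.96; supply price = 19 + 0.06·56 = 22.36.
ΔQ = 162 − 56 = 106; wedge = 32.96 − 22.36 = 10.6.
DWL = ½ × 106 × 10.6 = €561.80 thousand.

€561.80 thousand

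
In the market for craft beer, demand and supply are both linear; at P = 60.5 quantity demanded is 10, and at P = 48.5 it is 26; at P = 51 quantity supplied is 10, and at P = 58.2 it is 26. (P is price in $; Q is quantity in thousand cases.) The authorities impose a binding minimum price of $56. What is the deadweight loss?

$2.20 thousand

Demand slope = (48.5 − 60.5)/(26 − 10) = −0.75, so P = 68 − 0.75Q.
Supply slope = (58.2 − 51)/(26 − 10) = 0.45, so P = 46.5 + 0.45Q.
Competitive equilibrium: 68 − 0.75Q = 46.5 + 0.45Q → Q* = 17.9167, P* = 54.5625.
At the floor P = 56, quantity demanded = (68 − 56)/0.75 = 16.
Sellers' marginal cost at Q' = 16: 46.5 + 0.45·16 = 53.7.
ΔQ = 17.9167 − 16 = 1.9167; wedge = 56 − 53.7 = 2.3.
DWL = ½ × 1.9167 × 2.3 = $2.20 thousand.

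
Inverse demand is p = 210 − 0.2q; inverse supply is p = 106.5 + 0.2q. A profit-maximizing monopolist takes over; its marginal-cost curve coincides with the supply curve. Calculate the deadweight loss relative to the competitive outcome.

Competitive equilibrium: 210 − 0.2q = 106.5 + 0.2q → q* = 258.75, p* = 158.25.
Marginal revenue: MR = 210 − 0.4q. Set MR = MC: 210 − 0.4q = 106.5 + 0.2q → q_m = 172.5.
Price p_m = 210 − 0.2·172.5 = 175.5; MC(q_m) = 106.5 + 0.2·172.5 = 141.
Competitive q* = 258.75, so Δq = 86.25; wedge = 175.5 − 141 = 34.5.
DWL = ½ × 86.25 × 34.5 = 1487.81.

1487.81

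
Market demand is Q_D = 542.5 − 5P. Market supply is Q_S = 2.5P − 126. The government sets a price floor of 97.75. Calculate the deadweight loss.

In inverse form: demand P = 108.5 − 0.2Q, supply P = 50.4 + 0.4Q.
Competitive equilibrium: 108.5 − 0.2Q = 50.4 + 0.4Q → Q* = 96.8333, P* = 89.1333.
At the floor P = 97.75, quantity demanded = (108.5 − 97.75)/0.2 = 53.75.
Sellers' marginal cost at Q' = 53.75: 50.4 + 0.4·53.75 = 71.9.
ΔQ = 96.8333 − 53.75 = 43.0833; wedge = 97.75 − 71.9 = 25.85.
Deadweight loss = ½ × 43.0833 × 25.85 = 556.85.

556.85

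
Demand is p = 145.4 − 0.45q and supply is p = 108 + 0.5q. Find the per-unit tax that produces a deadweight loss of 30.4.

Competitive equilibrium: 145.4 − 0.45q = 108 + 0.5q → q* = 39.3684, p* = 127.6842.
A tax t gives Δq = t/0.95 and wedge t, so DWL = t²/1.9.
t²/1.9 = 30.4 → t² = 57.76 → t = 7.6.

7.6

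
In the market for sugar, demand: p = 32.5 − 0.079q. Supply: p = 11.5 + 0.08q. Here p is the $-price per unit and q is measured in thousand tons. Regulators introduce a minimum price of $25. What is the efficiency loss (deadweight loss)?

Competitive equilibrium: 32.5 − 0.079q = 11.5 + 0.08q → q* = 132.0755, p* = 22.066.
At the floor p = 25, quantity demanded = (32.5 − 25)/0.079 = 94.9367.
Sellers' marginal cost at q' = 94.9367: 11.5 + 0.08·94.9367 = 19.0949.
Δq = 132.0755 − 94.9367 = 37.1388; wedge = 25 − 19.0949 = 5.9051.
Deadweight loss = ½ × 37.1388 × 5.9051 = $109.65 thousand.

$109.65 thousand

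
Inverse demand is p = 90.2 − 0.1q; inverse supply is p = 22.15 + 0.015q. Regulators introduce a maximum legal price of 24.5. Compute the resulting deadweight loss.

Competitive equilibrium: 90.2 − 0.1q = 22.15 + 0.015q → q* = 591.73913, p* = 31.02609.
At the ceiling p = 24.5, quantity supplied = (24.5 − 22.15)/0.015 = 156.66667.
Willingness to pay at q' = 156.66667: 90.2 − 0.1·156.66667 = 74.53333.
Δq = 591.73913 − 156.66667 = 435.07246; wedge = 74.53333 − 24.5 = 50.03333.
Welfare loss = ½ × 435.07246 × 50.03333 = 10884.06.

10884.06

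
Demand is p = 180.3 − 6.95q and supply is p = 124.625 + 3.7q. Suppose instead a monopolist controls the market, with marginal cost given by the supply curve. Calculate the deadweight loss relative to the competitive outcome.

22.69

Competitive equilibrium: 180.3 − 6.95q = 124.625 + 3.7q → q* = 5.2277, p* = 143.9675.
Marginal revenue: MR = 180.3 − 13.9q. Set MR = MC: 180.3 − 13.9q = 124.625 + 3.7q → q_m = 3.1634.
Price p_m = 180.3 − 6.95·3.1634 = 158.3144; MC(q_m) = 124.625 + 3.7·3.1634 = 136.3296.
Competitive q* = 5.2277, so Δq = 2.0643; wedge = 158.3144 − 136.3296 = 21.9848.
The triangle = ½ × 2.0643 × 21.9848 = 22.69.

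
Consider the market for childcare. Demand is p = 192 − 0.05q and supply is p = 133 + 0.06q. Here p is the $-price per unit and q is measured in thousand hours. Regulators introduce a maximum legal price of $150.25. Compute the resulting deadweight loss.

Competitive equilibrium: 192 − 0.05q = 133 + 0.06q → q* = 536.3636, p* = 165.1818.
At the ceiling p = 150.25, quantity supplied = (150.25 − 133)/0.06 = 287.5.
Willingness to pay at q' = 287.5: 192 − 0.05·287.5 = 177.625.
Δq = 536.3636 − 287.5 = 248.8636; wedge = 177.625 − 150.25 = 27.375.
The triangle = ½ × 248.8636 × 27.375 = $3406.32 thousand.

$3406.32 thousand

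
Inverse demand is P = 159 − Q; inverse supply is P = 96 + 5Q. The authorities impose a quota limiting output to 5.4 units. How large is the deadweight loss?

78.03

Competitive equilibrium: 159 − Q = 96 + 5Q → Q* = 10.5, P* = 148.5.
At Q = 5.4: demand price = 159 − 1·5.4 = 153.6; supply price = 96 + 5·5.4 = 123.
ΔQ = 10.5 − 5.4 = 5.1; wedge = 153.6 − 123 = 30.6.
The triangle = ½ × 5.1 × 30.6 = 78.03.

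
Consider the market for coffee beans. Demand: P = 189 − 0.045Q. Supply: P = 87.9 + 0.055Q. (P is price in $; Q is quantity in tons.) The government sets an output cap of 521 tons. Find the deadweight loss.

Competitive equilibrium: 189 − 0.045Q = 87.9 + 0.055Q → Q* = 1011, P* = 143.505.
At Q = 521: demand price = 189 − 0.045·521 = 165.555; supply price = 87.9 + 0.055·521 = 116.555.
ΔQ = 1011 − 521 = 490; wedge = 165.555 − 116.555 = 49.
Deadweight loss = ½ × 490 × 49 = $12005.

$12005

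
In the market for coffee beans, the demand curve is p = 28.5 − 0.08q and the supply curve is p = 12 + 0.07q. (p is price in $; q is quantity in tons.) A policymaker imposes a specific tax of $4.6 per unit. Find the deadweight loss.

$70.53

Competitive equilibrium: 28.5 − 0.08q = 12 + 0.07q → q* = 110, p* = 19.7.
With the tax, the buyer price exceeds the seller price by 4.6: (28.5 − 0.08q) − (12 + 0.07q) = 4.6 → q' = 79.3333.
Δq = 110 − 79.3333 = 30.6667; the wedge equals the tax, 4.6.
Deadweight loss = ½ × 30.6667 × 4.6 = $70.53.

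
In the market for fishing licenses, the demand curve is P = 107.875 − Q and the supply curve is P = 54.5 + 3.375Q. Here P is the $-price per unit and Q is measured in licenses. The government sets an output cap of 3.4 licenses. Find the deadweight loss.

Competitive equilibrium: 107.875 − Q = 54.5 + 3.375Q → Q* = 12.2, P* = 95.675.
At Q = 3.4: demand price = 107.875 − 1·3.4 = 104.475; supply price = 54.5 + 3.375·3.4 = 65.975.
ΔQ = 12.2 − 3.4 = 8.8; wedge = 104.475 − 65.975 = 38.5.
The triangle = ½ × 8.8 × 38.5 = $169.40.

$169.40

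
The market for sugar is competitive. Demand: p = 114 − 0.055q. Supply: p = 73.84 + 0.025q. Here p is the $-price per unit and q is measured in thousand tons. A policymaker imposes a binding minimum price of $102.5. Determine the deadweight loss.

Competitive equilibrium: 114 − 0.055q = 73.84 + 0.025q → q* = 502, p* = 86.39.
At the floor p = 102.5, quantity demanded = (114 − 102.5)/0.055 = 209.0909.
Sellers' marginal cost at q' = 209.0909: 73.84 + 0.025·209.0909 = 79.0673.
Δq = 502 − 209.0909 = 292.9091; wedge = 102.5 − 79.0673 = 23.4327.
DWL = ½ × 292.9091 × 23.4327 = $3431.83 thousand.

$3431.83 thousand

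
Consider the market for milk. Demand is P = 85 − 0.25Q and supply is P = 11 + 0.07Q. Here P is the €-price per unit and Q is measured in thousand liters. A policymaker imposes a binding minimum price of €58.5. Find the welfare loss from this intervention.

€2510.01 thousand

Competitive equilibrium: 85 − 0.25Q = 11 + 0.07Q → Q* = 231.25, P* = 27.1875.
At the floor P = 58.5, quantity demanded = (85 − 58.5)/0.25 = 106.
Sellers' marginal cost at Q' = 106: 11 + 0.07·106 = 18.42.
ΔQ = 231.25 − 106 = 125.25; wedge = 58.5 − 18.42 = 40.08.
Welfare loss = ½ × 125.25 × 40.08 = €2510.01 thousand.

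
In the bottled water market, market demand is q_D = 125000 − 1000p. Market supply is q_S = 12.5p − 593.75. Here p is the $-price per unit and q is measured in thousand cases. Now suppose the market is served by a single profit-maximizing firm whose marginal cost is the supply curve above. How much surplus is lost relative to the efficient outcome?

$5.51 thousand

In inverse form: demand p = 125 − 0.001q, supply p = 47.5 + 0.08q.
Competitive equilibrium: 125 − 0.001q = 47.5 + 0.08q → q* = 956.7901, p* = 124.0432.
Marginal revenue: MR = 125 − 0.002q. Set MR = MC: 125 − 0.002q = 47.5 + 0.08q → q_m = 945.122.
Price p_m = 125 − 0.001·945.122 = 124.0549; MC(q_m) = 47.5 + 0.08·945.122 = 123.1098.
Competitive q* = 956.7901, so Δq = 11.6681; wedge = 124.0549 − 123.1098 = 0.9451.
Welfare loss = ½ × 11.6681 × 0.9451 = $5.51 thousand.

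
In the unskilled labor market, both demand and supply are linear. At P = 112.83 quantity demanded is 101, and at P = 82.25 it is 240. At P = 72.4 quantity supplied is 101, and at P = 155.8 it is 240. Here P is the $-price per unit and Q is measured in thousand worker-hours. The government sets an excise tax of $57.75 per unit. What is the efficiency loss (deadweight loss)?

Demand slope = (82.25 − 112.83)/(240 − 101) = −0.22, so P = 135.05 − 0.22Q.
Supply slope = (155.8 − 72.4)/(240 − 101) = 0.6, so P = 11.8 + 0.6Q.
Competitive equilibrium: 135.05 − 0.22Q = 11.8 + 0.6Q → Q* = 150.30488, P* = 101.98293.
With the tax, the buyer price exceeds the seller price by 57.75: (135.05 − 0.22Q) − (11.8 + 0.6Q) = 57.75 → Q' = 79.87805.
ΔQ = 150.30488 − 79.87805 = 70.42683; the wedge equals the tax, 57.75.
DWL = ½ × 70.42683 × 57.75 = $2033.57 thousand.

$2033.57 thousand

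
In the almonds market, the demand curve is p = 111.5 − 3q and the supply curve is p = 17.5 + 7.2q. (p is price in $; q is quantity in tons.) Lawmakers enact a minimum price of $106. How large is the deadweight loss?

$277.95

Competitive equilibrium: 111.5 − 3q = 17.5 + 7.2q → q* = 9.2157, p* = 83.8529.
At the floor p = 106, quantity demanded = (111.5 − 106)/3 = 1.8333.
Sellers' marginal cost at q' = 1.8333: 17.5 + 7.2·1.8333 = 30.6998.
Δq = 9.2157 − 1.8333 = 7.3824; wedge = 106 − 30.6998 = 75.3002.
Deadweight loss = ½ × 7.3824 × 75.3002 = $277.95.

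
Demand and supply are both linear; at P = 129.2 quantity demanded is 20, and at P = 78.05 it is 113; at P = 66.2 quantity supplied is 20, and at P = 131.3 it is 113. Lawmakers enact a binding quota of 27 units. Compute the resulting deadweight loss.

1177.225

Demand slope = (78.05 − 129.2)/(113 − 20) = −0.55, so P = 140.2 − 0.55Q.
Supply slope = (131.3 − 66.2)/(113 − 20) = 0.7, so P = 52.2 + 0.7Q.
Competitive equilibrium: 140.2 − 0.55Q = 52.2 + 0.7Q → Q* = 70.4, P* = 101.48.
At Q = 27: demand price = 140.2 − 0.55·27 = 125.35; supply price = 52.2 + 0.7·27 = 71.1.
ΔQ = 70.4 − 27 = 43.4; wedge = 125.35 − 71.1 = 54.25.
Welfare loss = ½ × 43.4 × 54.25 = 1177.225.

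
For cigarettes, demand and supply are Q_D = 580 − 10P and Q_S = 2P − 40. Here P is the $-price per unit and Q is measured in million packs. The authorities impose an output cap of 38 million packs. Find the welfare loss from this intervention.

$192.53 million

In inverse form: demand P = 58 − 0.1Q, supply P = 20 + 0.5Q.
Competitive equilibrium: 58 − 0.1Q = 20 + 0.5Q → Q* = 63.3333, P* = 51.6667.
At Q = 38: demand price = 58 − 0.1·38 = 54.2; supply price = 20 + 0.5·38 = 39.
ΔQ = 63.3333 − 38 = 25.3333; wedge = 54.2 − 39 = 15.2.
Welfare loss = ½ × 25.3333 × 15.2 = $192.53 million.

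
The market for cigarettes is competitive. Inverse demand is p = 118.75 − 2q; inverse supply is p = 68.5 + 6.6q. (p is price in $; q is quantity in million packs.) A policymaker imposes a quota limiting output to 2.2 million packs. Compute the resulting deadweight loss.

Competitive equilibrium: 118.75 − 2q = 68.5 + 6.6q → q* = 5.843, p* = 107.064.
At q = 2.2: demand price = 118.75 − 2·2.2 = 114.35; supply price = 68.5 + 6.6·2.2 = 83.02.
Δq = 5.843 − 2.2 = 3.643; wedge = 114.35 − 83.02 = 31.33.
Deadweight loss = ½ × 3.643 × 31.33 = $57.07 million.

$57.07 million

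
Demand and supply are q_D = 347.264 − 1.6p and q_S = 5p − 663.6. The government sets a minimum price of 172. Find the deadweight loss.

In inverse form: demand p = 217.04 − 0.625q, supply p = 132.72 + 0.2q.
Competitive equilibrium: 217.04 − 0.625q = 132.72 + 0.2q → q* = 102.2061, p* = 153.1612.
At the floor p = 172, quantity demanded = (217.04 − 172)/0.625 = 72.064.
Sellers' marginal cost at q' = 72.064: 132.72 + 0.2·72.064 = 147.1328.
Δq = 102.2061 − 72.064 = 30.1421; wedge = 172 − 147.1328 = 24.8672.
Deadweight loss = ½ × 30.1421 × 24.8672 = 374.77.

374.77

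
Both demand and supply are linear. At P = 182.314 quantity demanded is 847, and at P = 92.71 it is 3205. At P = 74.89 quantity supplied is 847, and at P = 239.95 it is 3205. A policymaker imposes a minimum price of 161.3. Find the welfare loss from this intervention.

Demand slope = (92.71 − 182.314)/(3205 − 847) = −0.038, so P = 214.5 − 0.038Q.
Supply slope = (239.95 − 74.89)/(3205 − 847) = 0.07, so P = 15.6 + 0.07Q.
Competitive equilibrium: 214.5 − 0.038Q = 15.6 + 0.07Q → Q* = 1841.6667, P* = 144.5167.
At the floor P = 161.3, quantity demanded = (214.5 − 161.3)/0.038 = 1400.
Sellers' marginal cost at Q' = 1400: 15.6 + 0.07·1400 = 113.6.
ΔQ = 1841.6667 − 1400 = 441.6667; wedge = 161.3 − 113.6 = 47.7.
Welfare loss = ½ × 441.6667 × 47.7 = 10533.75.

10533.75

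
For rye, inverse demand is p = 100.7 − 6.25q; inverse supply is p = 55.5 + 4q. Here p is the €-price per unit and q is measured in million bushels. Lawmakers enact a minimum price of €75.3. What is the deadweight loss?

€0.61 million

Competitive equilibrium: 100.7 − 6.25q = 55.5 + 4q → q* = 4.4098, p* = 73.139.
At the floor p = 75.3, quantity demanded = (100.7 − 75.3)/6.25 = 4.064.
Sellers' marginal cost at q' = 4.064: 55.5 + 4·4.064 = 71.756.
Δq = 4.4098 − 4.064 = 0.3458; wedge = 75.3 − 71.756 = 3.544.
DWL = ½ × 0.3458 × 3.544 = €0.61 million.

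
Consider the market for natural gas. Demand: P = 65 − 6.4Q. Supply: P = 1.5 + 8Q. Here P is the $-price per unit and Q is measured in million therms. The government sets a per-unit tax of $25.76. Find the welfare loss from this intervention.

Competitive equilibrium: 65 − 6.4Q = 1.5 + 8Q → Q* = 4.4097, P* = 36.7778.
With the tax, the buyer price exceeds the seller price by 25.76: (65 − 6.4Q) − (1.5 + 8Q) = 25.76 → Q' = 2.6208.
ΔQ = 4.4097 − 2.6208 = 1.7889; the wedge equals the tax, 25.76.
Deadweight loss = ½ × 1.7889 × 25.76 = $23.04 million.

$23.04 million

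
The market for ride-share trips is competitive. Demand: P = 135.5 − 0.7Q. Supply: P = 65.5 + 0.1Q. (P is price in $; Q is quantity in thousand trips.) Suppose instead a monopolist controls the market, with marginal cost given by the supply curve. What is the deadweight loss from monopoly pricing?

Competitive equilibrium: 135.5 − 0.7Q = 65.5 + 0.1Q → Q* = 87.5, P* = 74.25.
Marginal revenue: MR = 135.5 − 1.4Q. Set MR = MC: 135.5 − 1.4Q = 65.5 + 0.1Q → Q_m = 46.6667.
Price P_m = 135.5 − 0.7·46.6667 = 102.8333; MC(Q_m) = 65.5 + 0.1·46.6667 = 70.1667.
Competitive Q* = 87.5, so ΔQ = 40.8333; wedge = 102.8333 − 70.1667 = 32.6666.
Deadweight loss = ½ × 40.8333 × 32.6666 = $666.94 thousand.

$666.94 thousand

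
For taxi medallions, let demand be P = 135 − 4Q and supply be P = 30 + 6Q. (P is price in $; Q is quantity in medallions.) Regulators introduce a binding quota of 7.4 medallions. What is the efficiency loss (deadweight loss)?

Competitive equilibrium: 135 − 4Q = 30 + 6Q → Q* = 10.5, P* = 93.
At Q = 7.4: demand price = 135 − 4·7.4 = 105.4; supply price = 30 + 6·7.4 = 74.4.
ΔQ = 10.5 − 7.4 = 3.1; wedge = 105.4 − 74.4 = 31.
DWL = ½ × 3.1 × 31 = $48.05.

$48.05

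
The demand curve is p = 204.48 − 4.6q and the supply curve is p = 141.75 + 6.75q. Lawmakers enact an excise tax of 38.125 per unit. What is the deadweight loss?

Competitive equilibrium: 204.48 − 4.6q = 141.75 + 6.75q → q* = 5.5269, p* = 179.0564.
With the tax, the buyer price exceeds the seller price by 38.125: (204.48 − 4.6q) − (141.75 + 6.75q) = 38.125 → q' = 2.1678.
Δq = 5.5269 − 2.1678 = 3.3591; the wedge equals the tax, 38.125.
The triangle = ½ × 3.3591 × 38.125 = 64.03.

64.03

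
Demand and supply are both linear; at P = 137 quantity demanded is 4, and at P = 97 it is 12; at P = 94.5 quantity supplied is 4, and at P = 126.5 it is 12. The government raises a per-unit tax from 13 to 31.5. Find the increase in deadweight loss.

Demand slope = (97 − 137)/(12 − 4) = −5, so P = 157 − 5Q.
Supply slope = (126.5 − 94.5)/(12 − 4) = 4, so P = 78.5 + 4Q.
Competitive equilibrium: 157 − 5Q = 78.5 + 4Q → Q* = 8.7222, P* = 113.3889.
For a per-unit tax t: ΔQ = t/9, so DWL = ½·t·(t/9) = t²/18.
At t = 13: DWL = 9.389. At t = 31.5: DWL = 55.125.
Increase = 55.125 − 9.389 = 45.74.

45.74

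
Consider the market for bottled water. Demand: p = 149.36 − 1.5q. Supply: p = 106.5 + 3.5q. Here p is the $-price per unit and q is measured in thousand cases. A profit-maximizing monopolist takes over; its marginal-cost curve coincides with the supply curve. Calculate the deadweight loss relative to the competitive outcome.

Competitive equilibrium: 149.36 − 1.5q = 106.5 + 3.5q → q* = 8.572, p* = 136.502.
Marginal revenue: MR = 149.36 − 3q. Set MR = MC: 149.36 − 3q = 106.5 + 3.5q → q_m = 6.5938.
Price p_m = 149.36 − 1.5·6.5938 = 139.4693; MC(q_m) = 106.5 + 3.5·6.5938 = 129.5783.
Competitive q* = 8.572, so Δq = 1.9782; wedge = 139.4693 − 129.5783 = 9.891.
DWL = ½ × 1.9782 × 9.891 = $9.78 thousand.

$9.78 thousand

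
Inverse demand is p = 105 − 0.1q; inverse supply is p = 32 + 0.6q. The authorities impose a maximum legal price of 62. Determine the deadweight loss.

Competitive equilibrium: 105 − 0.1q = 32 + 0.6q → q* = 104.2857, p* = 94.5714.
At the ceiling p = 62, quantity supplied = (62 − 32)/0.6 = 50.
Willingness to pay at q' = 50: 105 − 0.1·50 = 100.
Δq = 104.2857 − 50 = 54.2857; wedge = 100 − 62 = 38.
Welfare loss = ½ × 54.2857 × 38 = 1031.43.

1031.43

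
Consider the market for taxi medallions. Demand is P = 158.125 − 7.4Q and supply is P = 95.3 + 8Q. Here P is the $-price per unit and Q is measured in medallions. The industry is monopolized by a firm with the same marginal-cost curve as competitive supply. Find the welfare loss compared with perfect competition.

$13.50

Competitive equilibrium: 158.125 − 7.4Q = 95.3 + 8Q → Q* = 4.0795, P* = 127.9364.
Marginal revenue: MR = 158.125 − 14.8Q. Set MR = MC: 158.125 − 14.8Q = 95.3 + 8Q → Q_m = 2.7555.
Price P_m = 158.125 − 7.4·2.7555 = 137.7343; MC(Q_m) = 95.3 + 8·2.7555 = 117.344.
Competitive Q* = 4.0795, so ΔQ = 1.324; wedge = 137.7343 − 117.344 = 20.3903.
The triangle = ½ × 1.324 × 20.3903 = $13.50.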